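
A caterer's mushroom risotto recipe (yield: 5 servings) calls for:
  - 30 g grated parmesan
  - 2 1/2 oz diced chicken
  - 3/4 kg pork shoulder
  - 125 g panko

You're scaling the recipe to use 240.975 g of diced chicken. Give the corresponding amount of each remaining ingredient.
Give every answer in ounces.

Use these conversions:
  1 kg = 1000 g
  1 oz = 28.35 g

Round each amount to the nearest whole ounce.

The original recipe has 70.875 g of diced chicken, so the scaling factor is 240.975 ÷ 70.875 = 17/5 = 3.4.
grated parmesan: 30 g × 17/5 ÷ 28.35 g/oz ≈ 4 oz
pork shoulder: 0.75 kg × 17/5 × 1000 g/kg ÷ 28.35 g/oz ≈ 90 oz
panko: 125 g × 17/5 ÷ 28.35 g/oz ≈ 15 oz

grated parmesan: 4 oz; pork shoulder: 90 oz; panko: 15 oz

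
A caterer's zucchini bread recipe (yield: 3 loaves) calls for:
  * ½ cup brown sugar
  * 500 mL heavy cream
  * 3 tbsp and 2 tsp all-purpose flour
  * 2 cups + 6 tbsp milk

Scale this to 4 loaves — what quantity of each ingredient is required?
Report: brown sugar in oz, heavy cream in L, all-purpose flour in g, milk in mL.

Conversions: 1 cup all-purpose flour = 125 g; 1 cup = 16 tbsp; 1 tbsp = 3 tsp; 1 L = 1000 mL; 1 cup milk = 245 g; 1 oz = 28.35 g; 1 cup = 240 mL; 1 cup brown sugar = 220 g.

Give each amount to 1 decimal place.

Scaling factor: 4/3.
brown sugar: 0.5 cup × 4/3 × 220 g/cup ÷ 28.35 g/oz ≈ 5.2 oz
heavy cream: 500 mL × 4/3 ÷ 1000 mL/L ≈ 0.7 L
all-purpose flour: (3 tbsp + 2 tsp = 11/3 tbsp) × 4/3 ÷ 16 tbsp/cup × 125 g/cup ≈ 38.2 g
milk: (2 cup + 6 tbsp = 2.375 cup) × 4/3 × 240 mL/cup = 760.0 mL

brown sugar: 5.2 oz; heavy cream: 0.7 L; all-purpose flour: 38.2 g; milk: 760.0 mL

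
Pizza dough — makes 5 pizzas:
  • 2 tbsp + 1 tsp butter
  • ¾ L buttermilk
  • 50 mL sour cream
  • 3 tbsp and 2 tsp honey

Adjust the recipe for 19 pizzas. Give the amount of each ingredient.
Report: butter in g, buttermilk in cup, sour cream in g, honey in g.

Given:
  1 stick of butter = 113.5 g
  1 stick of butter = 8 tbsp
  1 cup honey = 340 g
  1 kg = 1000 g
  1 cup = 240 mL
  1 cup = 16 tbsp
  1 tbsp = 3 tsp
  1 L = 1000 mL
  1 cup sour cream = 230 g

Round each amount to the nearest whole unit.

butter: 126 g; buttermilk: 12 cup; sour cream: 182 g; honey: 296 g

Scaling factor: 19/5 = 3.8.
butter: (2 tbsp + 1 tsp = 7/3 tbsp) × 19/5 ÷ 8 tbsp/stick × 113.5 g/stick ≈ 126 g
buttermilk: 0.75 L × 19/5 × 1000 mL/L ÷ 240 mL/cup ≈ 12 cup
sour cream: 50 mL × 19/5 ÷ 240 mL/cup × 230 g/cup ≈ 182 g
honey: (3 tbsp + 2 tsp = 11/3 tbsp) × 19/5 ÷ 16 tbsp/cup × 340 g/cup ≈ 296 g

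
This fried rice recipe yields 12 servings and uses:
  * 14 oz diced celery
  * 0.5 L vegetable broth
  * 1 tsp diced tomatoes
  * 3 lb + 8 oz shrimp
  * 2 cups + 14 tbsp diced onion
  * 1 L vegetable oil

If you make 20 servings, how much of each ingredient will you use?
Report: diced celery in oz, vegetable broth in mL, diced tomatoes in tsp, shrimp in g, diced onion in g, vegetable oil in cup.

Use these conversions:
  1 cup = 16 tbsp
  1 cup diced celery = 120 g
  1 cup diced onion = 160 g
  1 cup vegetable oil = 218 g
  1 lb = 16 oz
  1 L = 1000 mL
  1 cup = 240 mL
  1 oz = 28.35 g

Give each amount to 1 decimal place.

diced celery: 23.3 oz; vegetable broth: 833.3 mL; diced tomatoes: 1.7 tsp; shrimp: 2646.0 g; diced onion: 766.7 g; vegetable oil: 6.9 cup

Scaling factor: 20/12 = 5/3.
diced celery: 14 oz × 5/3 ≈ 23.3 oz
vegetable broth: 0.5 L × 5/3 × 1000 mL/L ≈ 833.3 mL
diced tomatoes: 1 tsp × 5/3 ≈ 1.7 tsp
shrimp: (3 lb + 8 oz = 3.5 lb) × 5/3 × 16 oz/lb × 28.35 g/oz = 2646.0 g
diced onion: (2 cup + 14 tbsp = 2.875 cup) × 5/3 × 160 g/cup ≈ 766.7 g
vegetable oil: 1 L × 5/3 × 1000 mL/L ÷ 240 mL/cup ≈ 6.9 cup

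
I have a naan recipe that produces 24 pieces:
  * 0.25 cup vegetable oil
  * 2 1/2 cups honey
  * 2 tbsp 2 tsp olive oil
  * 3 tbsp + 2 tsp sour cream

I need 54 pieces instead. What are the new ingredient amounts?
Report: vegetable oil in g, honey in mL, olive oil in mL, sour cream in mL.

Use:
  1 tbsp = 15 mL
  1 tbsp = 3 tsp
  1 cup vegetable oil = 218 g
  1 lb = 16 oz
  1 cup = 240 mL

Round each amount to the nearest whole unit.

vegetable oil: 123 g; honey: 1350 mL; olive oil: 90 mL; sour cream: 124 mL

Scaling factor: 54/24 = 9/4 = 2.25.
vegetable oil: 0.25 cup × 9/4 × 218 g/cup ≈ 123 g
honey: 2.5 cup × 9/4 × 240 mL/cup = 1350 mL
olive oil: (2 tbsp + 2 tsp = 8/3 tbsp) × 9/4 × 15 mL/tbsp = 90 mL
sour cream: (3 tbsp + 2 tsp = 11/3 tbsp) × 9/4 × 15 mL/tbsp ≈ 124 mL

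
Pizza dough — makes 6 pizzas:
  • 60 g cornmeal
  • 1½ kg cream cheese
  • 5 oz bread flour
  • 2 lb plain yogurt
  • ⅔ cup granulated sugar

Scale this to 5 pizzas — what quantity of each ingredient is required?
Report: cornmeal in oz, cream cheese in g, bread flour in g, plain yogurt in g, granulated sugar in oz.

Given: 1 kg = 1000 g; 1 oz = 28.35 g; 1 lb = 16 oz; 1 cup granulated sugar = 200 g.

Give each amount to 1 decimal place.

cornmeal: 1.8 oz; cream cheese: 1250.0 g; bread flour: 118.1 g; plain yogurt: 756.0 g; granulated sugar: 3.9 oz

Scaling factor: 5/6.
cornmeal: 60 g × 5/6 ÷ 28.35 g/oz ≈ 1.8 oz
cream cheese: 1.5 kg × 5/6 × 1000 g/kg = 1250.0 g
bread flour: 5 oz × 5/6 × 28.35 g/oz ≈ 118.1 g
plain yogurt: 2 lb × 5/6 × 16 oz/lb × 28.35 g/oz = 756.0 g
granulated sugar: 2/3 cup × 5/6 × 200 g/cup ÷ 28.35 g/oz ≈ 3.9 oz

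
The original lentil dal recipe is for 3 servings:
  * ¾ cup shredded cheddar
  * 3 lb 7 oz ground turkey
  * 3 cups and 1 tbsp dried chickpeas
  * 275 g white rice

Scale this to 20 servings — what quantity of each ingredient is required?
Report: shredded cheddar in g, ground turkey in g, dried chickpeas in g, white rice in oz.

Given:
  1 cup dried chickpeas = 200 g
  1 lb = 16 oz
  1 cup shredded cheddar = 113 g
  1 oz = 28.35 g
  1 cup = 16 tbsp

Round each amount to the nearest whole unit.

shredded cheddar: 565 g; ground turkey: 10395 g; dried chickpeas: 4083 g; white rice: 65 oz

Scaling factor: 20/3.
shredded cheddar: 0.75 cup × 20/3 × 113 g/cup = 565 g
ground turkey: (3 lb + 7 oz = 3.4375 lb) × 20/3 × 16 oz/lb × 28.35 g/oz = 10395 g
dried chickpeas: (3 cup + 1 tbsp = 3.0625 cup) × 20/3 × 200 g/cup ≈ 4083 g
white rice: 275 g × 20/3 ÷ 28.35 g/oz ≈ 65 oz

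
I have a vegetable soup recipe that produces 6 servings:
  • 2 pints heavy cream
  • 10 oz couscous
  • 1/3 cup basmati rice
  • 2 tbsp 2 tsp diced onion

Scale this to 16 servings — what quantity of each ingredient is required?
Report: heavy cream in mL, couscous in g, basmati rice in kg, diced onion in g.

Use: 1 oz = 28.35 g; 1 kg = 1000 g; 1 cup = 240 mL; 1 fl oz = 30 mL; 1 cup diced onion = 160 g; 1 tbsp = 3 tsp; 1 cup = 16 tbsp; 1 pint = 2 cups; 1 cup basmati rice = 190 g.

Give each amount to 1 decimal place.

heavy cream: 2560.0 mL; couscous: 756.0 g; basmati rice: 0.2 kg; diced onion: 71.1 g

Scaling factor: 16/6 = 8/3.
heavy cream: 2 pint × 8/3 × 2 cup/pint × 240 mL/cup = 2560.0 mL
couscous: 10 oz × 8/3 × 28.35 g/oz = 756.0 g
basmati rice: 1/3 cup × 8/3 × 190 g/cup ÷ 1000 g/kg ≈ 0.2 kg
diced onion: (2 tbsp + 2 tsp = 8/3 tbsp) × 8/3 ÷ 16 tbsp/cup × 160 g/cup ≈ 71.1 g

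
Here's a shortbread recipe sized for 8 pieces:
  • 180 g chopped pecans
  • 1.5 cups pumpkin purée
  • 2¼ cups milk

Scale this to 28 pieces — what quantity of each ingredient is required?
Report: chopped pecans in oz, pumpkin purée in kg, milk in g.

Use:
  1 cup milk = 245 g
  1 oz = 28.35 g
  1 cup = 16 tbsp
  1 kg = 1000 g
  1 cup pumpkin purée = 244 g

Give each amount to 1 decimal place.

Scaling factor: 28/8 = 7/2 = 3.5.
chopped pecans: 180 g × 7/2 ÷ 28.35 g/oz ≈ 22.2 oz
pumpkin purée: 1.5 cup × 7/2 × 244 g/cup ÷ 1000 g/kg ≈ 1.3 kg
milk: 2.25 cup × 7/2 × 245 g/cup ≈ 1929.4 g

chopped pecans: 22.2 oz; pumpkin purée: 1.3 kg; milk: 1929.4 g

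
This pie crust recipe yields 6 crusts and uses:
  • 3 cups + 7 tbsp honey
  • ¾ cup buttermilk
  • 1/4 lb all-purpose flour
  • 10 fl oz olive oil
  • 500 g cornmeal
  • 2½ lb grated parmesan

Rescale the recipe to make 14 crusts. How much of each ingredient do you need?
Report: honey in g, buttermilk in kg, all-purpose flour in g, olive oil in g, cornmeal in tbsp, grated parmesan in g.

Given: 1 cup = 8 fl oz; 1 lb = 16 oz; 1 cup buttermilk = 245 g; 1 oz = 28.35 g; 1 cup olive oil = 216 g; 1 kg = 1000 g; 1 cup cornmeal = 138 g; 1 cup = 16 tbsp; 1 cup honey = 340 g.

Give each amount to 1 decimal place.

honey: 2727.1 g; buttermilk: 0.4 kg; all-purpose flour: 264.6 g; olive oil: 630.0 g; cornmeal: 135.3 tbsp; grated parmesan: 2646.0 g

Scaling factor: 14/6 = 7/3.
honey: (3 cup + 7 tbsp = 3.4375 cup) × 7/3 × 340 g/cup ≈ 2727.1 g
buttermilk: 0.75 cup × 7/3 × 245 g/cup ÷ 1000 g/kg ≈ 0.4 kg
all-purpose flour: 0.25 lb × 7/3 × 16 oz/lb × 28.35 g/oz = 264.6 g
olive oil: 10 fl oz × 7/3 ÷ 8 fl oz/cup × 216 g/cup = 630.0 g
cornmeal: 500 g × 7/3 ÷ 138 g/cup × 16 tbsp/cup ≈ 135.3 tbsp
grated parmesan: 2.5 lb × 7/3 × 16 oz/lb × 28.35 g/oz = 2646.0 g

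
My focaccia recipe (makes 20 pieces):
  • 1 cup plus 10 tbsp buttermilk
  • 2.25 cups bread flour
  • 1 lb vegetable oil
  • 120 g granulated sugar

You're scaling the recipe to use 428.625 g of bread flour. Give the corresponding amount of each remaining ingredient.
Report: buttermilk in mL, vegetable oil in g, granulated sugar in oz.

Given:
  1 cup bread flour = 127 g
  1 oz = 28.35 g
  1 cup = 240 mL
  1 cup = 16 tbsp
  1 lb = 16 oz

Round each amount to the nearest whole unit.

buttermilk: 585 mL; vegetable oil: 680 g; granulated sugar: 6 oz

The original recipe has 285.75 g of bread flour, so the scaling factor is 428.625 ÷ 285.75 = 3/2 = 1.5.
buttermilk: (1 cup + 10 tbsp = 1.625 cup) × 3/2 × 240 mL/cup = 585 mL
vegetable oil: 1 lb × 3/2 × 16 oz/lb × 28.35 g/oz ≈ 680 g
granulated sugar: 120 g × 3/2 ÷ 28.35 g/oz ≈ 6 oz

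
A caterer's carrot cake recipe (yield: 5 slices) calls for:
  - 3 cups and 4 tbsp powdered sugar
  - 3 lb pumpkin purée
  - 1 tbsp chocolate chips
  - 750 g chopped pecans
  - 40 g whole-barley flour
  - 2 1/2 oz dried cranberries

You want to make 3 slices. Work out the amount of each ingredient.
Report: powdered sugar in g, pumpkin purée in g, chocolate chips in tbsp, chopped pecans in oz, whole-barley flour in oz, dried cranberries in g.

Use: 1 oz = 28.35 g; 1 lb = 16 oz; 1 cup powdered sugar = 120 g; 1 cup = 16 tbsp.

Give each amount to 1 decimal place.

powdered sugar: 234.0 g; pumpkin purée: 816.5 g; chocolate chips: 0.6 tbsp; chopped pecans: 15.9 oz; whole-barley flour: 0.8 oz; dried cranberries: 42.5 g

Scaling factor: 3/5 = 0.6.
powdered sugar: (3 cup + 4 tbsp = 3.25 cup) × 3/5 × 120 g/cup = 234.0 g
pumpkin purée: 3 lb × 3/5 × 16 oz/lb × 28.35 g/oz ≈ 816.5 g
chocolate chips: 1 tbsp × 3/5 = 0.6 tbsp
chopped pecans: 750 g × 3/5 ÷ 28.35 g/oz ≈ 15.9 oz
whole-barley flour: 40 g × 3/5 ÷ 28.35 g/oz ≈ 0.8 oz
dried cranberries: 2.5 oz × 3/5 × 28.35 g/oz ≈ 42.5 g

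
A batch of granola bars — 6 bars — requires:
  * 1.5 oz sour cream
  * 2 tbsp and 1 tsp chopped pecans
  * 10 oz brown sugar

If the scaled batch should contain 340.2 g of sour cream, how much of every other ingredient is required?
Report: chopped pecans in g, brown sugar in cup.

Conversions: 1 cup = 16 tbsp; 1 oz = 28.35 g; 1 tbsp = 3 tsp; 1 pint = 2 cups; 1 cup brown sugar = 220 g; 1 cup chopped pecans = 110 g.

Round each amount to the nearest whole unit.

The original recipe has 42.525 g of sour cream, so the scaling factor is 340.2 ÷ 42.525 = 8.
chopped pecans: (2 tbsp + 1 tsp = 7/3 tbsp) × 8 ÷ 16 tbsp/cup × 110 g/cup ≈ 128 g
brown sugar: 10 oz × 8 × 28.35 g/oz ÷ 220 g/cup ≈ 10 cup

chopped pecans: 128 g; brown sugar: 10 cup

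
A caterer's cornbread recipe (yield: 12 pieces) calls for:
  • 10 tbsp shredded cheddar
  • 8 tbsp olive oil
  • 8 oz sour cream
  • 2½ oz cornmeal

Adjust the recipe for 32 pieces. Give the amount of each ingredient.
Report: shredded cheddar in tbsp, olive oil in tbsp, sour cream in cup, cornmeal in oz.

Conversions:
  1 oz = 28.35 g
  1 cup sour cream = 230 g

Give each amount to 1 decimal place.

shredded cheddar: 26.7 tbsp; olive oil: 21.3 tbsp; sour cream: 2.6 cup; cornmeal: 6.7 oz

Scaling factor: 32/12 = 8/3.
shredded cheddar: 10 tbsp × 8/3 ≈ 26.7 tbsp
olive oil: 8 tbsp × 8/3 ≈ 21.3 tbsp
sour cream: 8 oz × 8/3 × 28.35 g/oz ÷ 230 g/cup ≈ 2.6 cup
cornmeal: 2.5 oz × 8/3 ≈ 6.7 oz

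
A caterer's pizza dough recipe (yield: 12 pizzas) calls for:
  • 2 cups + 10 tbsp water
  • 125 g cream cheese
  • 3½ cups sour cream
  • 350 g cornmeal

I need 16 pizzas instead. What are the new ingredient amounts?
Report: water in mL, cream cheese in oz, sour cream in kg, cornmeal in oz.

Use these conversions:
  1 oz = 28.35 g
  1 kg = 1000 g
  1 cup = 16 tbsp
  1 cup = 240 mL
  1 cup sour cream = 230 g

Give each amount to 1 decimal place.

Scaling factor: 16/12 = 4/3.
water: (2 cup + 10 tbsp = 2.625 cup) × 4/3 × 240 mL/cup = 840.0 mL
cream cheese: 125 g × 4/3 ÷ 28.35 g/oz ≈ 5.9 oz
sour cream: 3.5 cup × 4/3 × 230 g/cup ÷ 1000 g/kg ≈ 1.1 kg
cornmeal: 350 g × 4/3 ÷ 28.35 g/oz ≈ 16.5 oz

water: 840.0 mL; cream cheese: 5.9 oz; sour cream: 1.1 kg; cornmeal: 16.5 oz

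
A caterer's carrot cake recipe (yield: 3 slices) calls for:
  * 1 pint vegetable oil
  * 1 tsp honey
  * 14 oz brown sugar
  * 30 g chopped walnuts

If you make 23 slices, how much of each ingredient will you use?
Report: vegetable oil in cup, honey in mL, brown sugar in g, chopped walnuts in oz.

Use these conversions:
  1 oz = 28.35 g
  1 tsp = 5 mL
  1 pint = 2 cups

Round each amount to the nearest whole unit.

vegetable oil: 15 cup; honey: 38 mL; brown sugar: 3043 g; chopped walnuts: 8 oz

Scaling factor: 23/3.
vegetable oil: 1 pint × 23/3 × 2 cup/pint ≈ 15 cup
honey: 1 tsp × 23/3 × 5 mL/tsp ≈ 38 mL
brown sugar: 14 oz × 23/3 × 28.35 g/oz ≈ 3043 g
chopped walnuts: 30 g × 23/3 ÷ 28.35 g/oz ≈ 8 oz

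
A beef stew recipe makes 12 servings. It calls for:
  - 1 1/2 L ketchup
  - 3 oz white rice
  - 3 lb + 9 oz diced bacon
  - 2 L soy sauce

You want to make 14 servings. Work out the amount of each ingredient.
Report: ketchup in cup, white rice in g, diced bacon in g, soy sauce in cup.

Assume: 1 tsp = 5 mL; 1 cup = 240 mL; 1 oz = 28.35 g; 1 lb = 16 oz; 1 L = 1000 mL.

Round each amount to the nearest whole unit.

Scaling factor: 14/12 = 7/6.
ketchup: 1.5 L × 7/6 × 1000 mL/L ÷ 240 mL/cup ≈ 7 cup
white rice: 3 oz × 7/6 × 28.35 g/oz ≈ 99 g
diced bacon: (3 lb + 9 oz = 3.5625 lb) × 7/6 × 16 oz/lb × 28.35 g/oz ≈ 1885 g
soy sauce: 2 L × 7/6 × 1000 mL/L ÷ 240 mL/cup ≈ 10 cup

ketchup: 7 cup; white rice: 99 g; diced bacon: 1885 g; soy sauce: 10 cup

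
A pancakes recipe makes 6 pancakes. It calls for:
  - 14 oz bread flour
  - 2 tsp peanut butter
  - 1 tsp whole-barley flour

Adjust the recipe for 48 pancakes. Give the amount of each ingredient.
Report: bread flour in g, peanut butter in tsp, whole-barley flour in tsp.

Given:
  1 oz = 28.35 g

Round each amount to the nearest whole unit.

bread flour: 3175 g; peanut butter: 16 tsp; whole-barley flour: 8 tsp

Scaling factor: 48/6 = 8.
bread flour: 14 oz × 8 × 28.35 g/oz ≈ 3175 g
peanut butter: 2 tsp × 8 = 16 tsp
whole-barley flour: 1 tsp × 8 = 8 tsp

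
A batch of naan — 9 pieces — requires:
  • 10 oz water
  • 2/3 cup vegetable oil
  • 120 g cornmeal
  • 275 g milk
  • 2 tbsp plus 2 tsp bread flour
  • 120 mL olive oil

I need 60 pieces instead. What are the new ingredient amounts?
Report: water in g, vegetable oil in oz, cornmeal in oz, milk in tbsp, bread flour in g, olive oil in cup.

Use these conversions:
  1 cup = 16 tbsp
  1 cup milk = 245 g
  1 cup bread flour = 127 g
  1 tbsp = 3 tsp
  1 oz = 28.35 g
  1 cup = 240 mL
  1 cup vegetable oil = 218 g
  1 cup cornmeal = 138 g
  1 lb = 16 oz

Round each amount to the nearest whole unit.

water: 1890 g; vegetable oil: 34 oz; cornmeal: 28 oz; milk: 120 tbsp; bread flour: 141 g; olive oil: 3 cup

Scaling factor: 60/9 = 20/3.
water: 10 oz × 20/3 × 28.35 g/oz = 1890 g
vegetable oil: 2/3 cup × 20/3 × 218 g/cup ÷ 28.35 g/oz ≈ 34 oz
cornmeal: 120 g × 20/3 ÷ 28.35 g/oz ≈ 28 oz
milk: 275 g × 20/3 ÷ 245 g/cup × 16 tbsp/cup ≈ 120 tbsp
bread flour: (2 tbsp + 2 tsp = 8/3 tbsp) × 20/3 ÷ 16 tbsp/cup × 127 g/cup ≈ 141 g
olive oil: 120 mL × 20/3 ÷ 240 mL/cup ≈ 3 cup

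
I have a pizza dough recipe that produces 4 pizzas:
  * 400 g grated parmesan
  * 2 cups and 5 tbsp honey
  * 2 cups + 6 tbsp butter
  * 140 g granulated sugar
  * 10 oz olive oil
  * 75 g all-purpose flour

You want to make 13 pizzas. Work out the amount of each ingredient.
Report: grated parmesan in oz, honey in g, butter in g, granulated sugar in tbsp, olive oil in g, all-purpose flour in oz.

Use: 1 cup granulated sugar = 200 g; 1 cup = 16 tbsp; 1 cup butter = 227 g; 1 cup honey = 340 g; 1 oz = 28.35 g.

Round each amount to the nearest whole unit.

Scaling factor: 13/4 = 3.25.
grated parmesan: 400 g × 13/4 ÷ 28.35 g/oz ≈ 46 oz
honey: (2 cup + 5 tbsp = 2.3125 cup) × 13/4 × 340 g/cup ≈ 2555 g
butter: (2 cup + 6 tbsp = 2.375 cup) × 13/4 × 227 g/cup ≈ 1752 g
granulated sugar: 140 g × 13/4 ÷ 200 g/cup × 16 tbsp/cup ≈ 36 tbsp
olive oil: 10 oz × 13/4 × 28.35 g/oz ≈ 921 g
all-purpose flour: 75 g × 13/4 ÷ 28.35 g/oz ≈ 9 oz

grated parmesan: 46 oz; honey: 2555 g; butter: 1752 g; granulated sugar: 36 tbsp; olive oil: 921 g; all-purpose flour: 9 oz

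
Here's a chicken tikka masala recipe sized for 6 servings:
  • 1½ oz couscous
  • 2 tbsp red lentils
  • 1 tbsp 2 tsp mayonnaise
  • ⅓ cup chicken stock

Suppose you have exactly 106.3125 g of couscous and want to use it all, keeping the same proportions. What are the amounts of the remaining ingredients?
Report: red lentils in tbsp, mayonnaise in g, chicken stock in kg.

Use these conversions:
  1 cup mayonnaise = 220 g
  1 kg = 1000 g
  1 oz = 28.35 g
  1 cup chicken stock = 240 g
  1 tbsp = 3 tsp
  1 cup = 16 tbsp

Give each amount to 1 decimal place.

red lentils: 5.0 tbsp; mayonnaise: 57.3 g; chicken stock: 0.2 kg

The original recipe has 42.525 g of couscous, so the scaling factor is 106.3125 ÷ 42.525 = 5/2 = 2.5.
red lentils: 2 tbsp × 5/2 = 5.0 tbsp
mayonnaise: (1 tbsp + 2 tsp = 5/3 tbsp) × 5/2 ÷ 16 tbsp/cup × 220 g/cup ≈ 57.3 g
chicken stock: 1/3 cup × 5/2 × 240 g/cup ÷ 1000 g/kg = 0.2 kg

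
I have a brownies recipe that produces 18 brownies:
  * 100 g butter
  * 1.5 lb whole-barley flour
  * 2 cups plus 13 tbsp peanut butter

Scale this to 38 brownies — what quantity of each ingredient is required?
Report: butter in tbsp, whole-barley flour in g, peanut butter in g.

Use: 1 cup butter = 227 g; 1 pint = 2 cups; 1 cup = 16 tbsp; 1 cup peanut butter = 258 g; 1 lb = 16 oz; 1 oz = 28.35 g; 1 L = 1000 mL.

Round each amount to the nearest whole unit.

butter: 15 tbsp; whole-barley flour: 1436 g; peanut butter: 1532 g

Scaling factor: 38/18 = 19/9.
butter: 100 g × 19/9 ÷ 227 g/cup × 16 tbsp/cup ≈ 15 tbsp
whole-barley flour: 1.5 lb × 19/9 × 16 oz/lb × 28.35 g/oz ≈ 1436 g
peanut butter: (2 cup + 13 tbsp = 2.8125 cup) × 19/9 × 258 g/cup ≈ 1532 g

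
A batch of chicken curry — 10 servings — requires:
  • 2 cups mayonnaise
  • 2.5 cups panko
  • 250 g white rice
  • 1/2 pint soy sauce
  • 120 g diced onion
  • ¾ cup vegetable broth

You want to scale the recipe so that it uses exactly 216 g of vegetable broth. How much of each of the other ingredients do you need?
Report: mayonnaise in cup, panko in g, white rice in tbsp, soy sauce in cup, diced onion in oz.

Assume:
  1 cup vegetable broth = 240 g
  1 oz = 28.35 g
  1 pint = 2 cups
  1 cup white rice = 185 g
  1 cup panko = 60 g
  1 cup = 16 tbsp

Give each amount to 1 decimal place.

mayonnaise: 2.4 cup; panko: 180.0 g; white rice: 25.9 tbsp; soy sauce: 1.2 cup; diced onion: 5.1 oz

The original recipe has 180 g of vegetable broth, so the scaling factor is 216 ÷ 180 = 6/5 = 1.2.
mayonnaise: 2 cup × 6/5 = 2.4 cup
panko: 2.5 cup × 6/5 × 60 g/cup = 180.0 g
white rice: 250 g × 6/5 ÷ 185 g/cup × 16 tbsp/cup ≈ 25.9 tbsp
soy sauce: 0.5 pint × 6/5 × 2 cup/pint = 1.2 cup
diced onion: 120 g × 6/5 ÷ 28.35 g/oz ≈ 5.1 oz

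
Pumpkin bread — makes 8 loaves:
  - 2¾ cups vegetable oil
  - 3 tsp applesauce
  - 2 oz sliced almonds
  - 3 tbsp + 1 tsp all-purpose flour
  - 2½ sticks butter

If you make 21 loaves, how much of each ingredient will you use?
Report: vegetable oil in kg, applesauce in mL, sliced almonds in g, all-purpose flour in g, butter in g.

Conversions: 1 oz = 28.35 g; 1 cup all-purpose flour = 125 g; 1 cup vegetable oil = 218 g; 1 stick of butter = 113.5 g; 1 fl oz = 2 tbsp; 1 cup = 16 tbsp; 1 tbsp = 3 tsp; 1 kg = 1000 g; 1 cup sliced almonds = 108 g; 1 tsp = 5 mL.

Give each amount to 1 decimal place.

Scaling factor: 21/8 = 2.625.
vegetable oil: 2.75 cup × 21/8 × 218 g/cup ÷ 1000 g/kg ≈ 1.6 kg
applesauce: 3 tsp × 21/8 × 5 mL/tsp ≈ 39.4 mL
sliced almonds: 2 oz × 21/8 × 28.35 g/oz ≈ 148.8 g
all-purpose flour: (3 tbsp + 1 tsp = 10/3 tbsp) × 21/8 ÷ 16 tbsp/cup × 125 g/cup ≈ 68.4 g
butter: 2.5 stick × 21/8 × 113.5 g/stick ≈ 744.8 g

vegetable oil: 1.6 kg; applesauce: 39.4 mL; sliced almonds: 148.8 g; all-purpose flour: 68.4 g; butter: 744.8 g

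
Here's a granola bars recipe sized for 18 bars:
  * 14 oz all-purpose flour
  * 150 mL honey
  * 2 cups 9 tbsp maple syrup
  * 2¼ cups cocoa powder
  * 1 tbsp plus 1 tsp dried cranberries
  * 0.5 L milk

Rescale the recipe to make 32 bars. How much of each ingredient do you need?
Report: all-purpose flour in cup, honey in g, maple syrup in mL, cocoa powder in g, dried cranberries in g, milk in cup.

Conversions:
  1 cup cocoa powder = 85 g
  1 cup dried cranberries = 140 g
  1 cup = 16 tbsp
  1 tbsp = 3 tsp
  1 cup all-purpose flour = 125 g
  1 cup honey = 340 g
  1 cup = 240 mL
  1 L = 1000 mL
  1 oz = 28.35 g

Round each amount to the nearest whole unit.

Scaling factor: 32/18 = 16/9.
all-purpose flour: 14 oz × 16/9 × 28.35 g/oz ÷ 125 g/cup ≈ 6 cup
honey: 150 mL × 16/9 ÷ 240 mL/cup × 340 g/cup ≈ 378 g
maple syrup: (2 cup + 9 tbsp = 2.5625 cup) × 16/9 × 240 mL/cup ≈ 1093 mL
cocoa powder: 2.25 cup × 16/9 × 85 g/cup = 340 g
dried cranberries: (1 tbsp + 1 tsp = 4/3 tbsp) × 16/9 ÷ 16 tbsp/cup × 140 g/cup ≈ 21 g
milk: 0.5 L × 16/9 × 1000 mL/L ÷ 240 mL/cup ≈ 4 cup

all-purpose flour: 6 cup; honey: 378 g; maple syrup: 1093 mL; cocoa powder: 340 g; dried cranberries: 21 g; milk: 4 cup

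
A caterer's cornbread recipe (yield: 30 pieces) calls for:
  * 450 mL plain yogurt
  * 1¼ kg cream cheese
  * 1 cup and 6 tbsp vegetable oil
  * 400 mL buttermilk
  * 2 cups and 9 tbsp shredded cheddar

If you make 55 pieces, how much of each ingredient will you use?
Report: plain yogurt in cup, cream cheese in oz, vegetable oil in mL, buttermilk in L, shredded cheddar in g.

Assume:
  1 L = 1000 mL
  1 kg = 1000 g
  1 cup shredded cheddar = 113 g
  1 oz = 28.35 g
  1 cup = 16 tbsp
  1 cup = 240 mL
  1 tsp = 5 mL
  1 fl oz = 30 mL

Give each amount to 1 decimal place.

plain yogurt: 3.4 cup; cream cheese: 80.8 oz; vegetable oil: 605.0 mL; buttermilk: 0.7 L; shredded cheddar: 530.9 g

Scaling factor: 55/30 = 11/6.
plain yogurt: 450 mL × 11/6 ÷ 240 mL/cup ≈ 3.4 cup
cream cheese: 1.25 kg × 11/6 × 1000 g/kg ÷ 28.35 g/oz ≈ 80.8 oz
vegetable oil: (1 cup + 6 tbsp = 1.375 cup) × 11/6 × 240 mL/cup = 605.0 mL
buttermilk: 400 mL × 11/6 ÷ 1000 mL/L ≈ 0.7 L
shredded cheddar: (2 cup + 9 tbsp = 2.5625 cup) × 11/6 × 113 g/cup ≈ 530.9 g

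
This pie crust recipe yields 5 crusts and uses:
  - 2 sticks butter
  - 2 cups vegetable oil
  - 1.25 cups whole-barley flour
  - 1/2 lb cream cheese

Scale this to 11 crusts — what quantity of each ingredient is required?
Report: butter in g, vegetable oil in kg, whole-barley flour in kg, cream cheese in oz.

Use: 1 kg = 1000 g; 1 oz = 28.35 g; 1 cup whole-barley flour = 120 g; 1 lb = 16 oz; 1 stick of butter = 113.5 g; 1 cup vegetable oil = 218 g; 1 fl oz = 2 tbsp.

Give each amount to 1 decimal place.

Scaling factor: 11/5 = 2.2.
butter: 2 stick × 11/5 × 113.5 g/stick = 499.4 g
vegetable oil: 2 cup × 11/5 × 218 g/cup ÷ 1000 g/kg ≈ 1.0 kg
whole-barley flour: 1.25 cup × 11/5 × 120 g/cup ÷ 1000 g/kg ≈ 0.3 kg
cream cheese: 0.5 lb × 11/5 × 16 oz/lb = 17.6 oz

butter: 499.4 g; vegetable oil: 1.0 kg; whole-barley flour: 0.3 kg; cream cheese: 17.6 oz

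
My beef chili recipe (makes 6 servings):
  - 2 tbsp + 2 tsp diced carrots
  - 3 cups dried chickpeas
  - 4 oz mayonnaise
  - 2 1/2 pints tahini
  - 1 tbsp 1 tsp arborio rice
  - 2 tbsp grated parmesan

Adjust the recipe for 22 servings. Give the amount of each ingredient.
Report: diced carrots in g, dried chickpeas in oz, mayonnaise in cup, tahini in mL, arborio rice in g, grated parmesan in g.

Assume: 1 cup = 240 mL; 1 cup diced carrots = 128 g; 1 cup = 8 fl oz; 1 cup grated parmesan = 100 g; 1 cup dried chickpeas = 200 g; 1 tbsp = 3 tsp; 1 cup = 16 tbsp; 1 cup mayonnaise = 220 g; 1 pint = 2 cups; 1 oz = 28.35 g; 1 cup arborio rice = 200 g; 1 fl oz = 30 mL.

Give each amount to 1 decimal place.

diced carrots: 78.2 g; dried chickpeas: 77.6 oz; mayonnaise: 1.9 cup; tahini: 4400.0 mL; arborio rice: 61.1 g; grated parmesan: 45.8 g

Scaling factor: 22/6 = 11/3.
diced carrots: (2 tbsp + 2 tsp = 8/3 tbsp) × 11/3 ÷ 16 tbsp/cup × 128 g/cup ≈ 78.2 g
dried chickpeas: 3 cup × 11/3 × 200 g/cup ÷ 28.35 g/oz ≈ 77.6 oz
mayonnaise: 4 oz × 11/3 × 28.35 g/oz ÷ 220 g/cup ≈ 1.9 cup
tahini: 2.5 pint × 11/3 × 2 cup/pint × 240 mL/cup = 4400.0 mL
arborio rice: (1 tbsp + 1 tsp = 4/3 tbsp) × 11/3 ÷ 16 tbsp/cup × 200 g/cup ≈ 61.1 g
grated parmesan: 2 tbsp × 11/3 ÷ 16 tbsp/cup × 100 g/cup ≈ 45.8 g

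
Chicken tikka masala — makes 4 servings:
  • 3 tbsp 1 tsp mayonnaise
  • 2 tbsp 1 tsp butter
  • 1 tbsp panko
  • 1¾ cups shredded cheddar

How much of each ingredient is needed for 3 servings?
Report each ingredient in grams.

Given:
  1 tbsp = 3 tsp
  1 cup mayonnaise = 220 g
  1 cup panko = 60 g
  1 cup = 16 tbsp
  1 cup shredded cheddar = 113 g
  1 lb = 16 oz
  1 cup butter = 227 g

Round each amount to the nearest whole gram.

Scaling factor: 3/4 = 0.75.
mayonnaise: (3 tbsp + 1 tsp = 10/3 tbsp) × 3/4 ÷ 16 tbsp/cup × 220 g/cup ≈ 34 g
butter: (2 tbsp + 1 tsp = 7/3 tbsp) × 3/4 ÷ 16 tbsp/cup × 227 g/cup ≈ 25 g
panko: 1 tbsp × 3/4 ÷ 16 tbsp/cup × 60 g/cup ≈ 3 g
shredded cheddar: 1.75 cup × 3/4 × 113 g/cup ≈ 148 g

mayonnaise: 34 g; butter: 25 g; panko: 3 g; shredded cheddar: 148 g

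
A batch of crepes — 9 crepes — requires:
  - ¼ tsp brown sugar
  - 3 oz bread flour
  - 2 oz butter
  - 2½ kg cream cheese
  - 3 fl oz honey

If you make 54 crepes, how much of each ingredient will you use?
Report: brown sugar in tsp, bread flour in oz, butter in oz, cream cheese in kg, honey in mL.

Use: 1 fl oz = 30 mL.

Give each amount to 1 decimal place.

Scaling factor: 54/9 = 6.
brown sugar: 0.25 tsp × 6 = 1.5 tsp
bread flour: 3 oz × 6 = 18.0 oz
butter: 2 oz × 6 = 12.0 oz
cream cheese: 2.5 kg × 6 = 15.0 kg
honey: 3 fl oz × 6 × 30 mL/fl oz = 540.0 mL

brown sugar: 1.5 tsp; bread flour: 18.0 oz; butter: 12.0 oz; cream cheese: 15.0 kg; honey: 540.0 mL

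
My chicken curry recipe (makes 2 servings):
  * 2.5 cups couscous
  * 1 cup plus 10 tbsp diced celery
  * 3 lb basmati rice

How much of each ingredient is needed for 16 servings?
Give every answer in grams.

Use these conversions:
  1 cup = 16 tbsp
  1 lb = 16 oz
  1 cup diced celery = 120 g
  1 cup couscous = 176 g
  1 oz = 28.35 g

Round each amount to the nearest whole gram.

Scaling factor: 16/2 = 8.
couscous: 2.5 cup × 8 × 176 g/cup = 3520 g
diced celery: (1 cup + 10 tbsp = 1.625 cup) × 8 × 120 g/cup = 1560 g
basmati rice: 3 lb × 8 × 16 oz/lb × 28.35 g/oz ≈ 10886 g

couscous: 3520 g; diced celery: 1560 g; basmati rice: 10886 g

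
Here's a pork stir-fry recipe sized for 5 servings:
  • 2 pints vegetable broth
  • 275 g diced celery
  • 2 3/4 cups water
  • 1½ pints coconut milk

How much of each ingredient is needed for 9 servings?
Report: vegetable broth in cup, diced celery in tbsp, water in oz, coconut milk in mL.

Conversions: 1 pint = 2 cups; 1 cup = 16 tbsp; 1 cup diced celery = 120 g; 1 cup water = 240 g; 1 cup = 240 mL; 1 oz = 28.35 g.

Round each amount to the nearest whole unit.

Scaling factor: 9/5 = 1.8.
vegetable broth: 2 pint × 9/5 × 2 cup/pint ≈ 7 cup
diced celery: 275 g × 9/5 ÷ 120 g/cup × 16 tbsp/cup = 66 tbsp
water: 2.75 cup × 9/5 × 240 g/cup ÷ 28.35 g/oz ≈ 42 oz
coconut milk: 1.5 pint × 9/5 × 2 cup/pint × 240 mL/cup = 1296 mL

vegetable broth: 7 cup; diced celery: 66 tbsp; water: 42 oz; coconut milk: 1296 mL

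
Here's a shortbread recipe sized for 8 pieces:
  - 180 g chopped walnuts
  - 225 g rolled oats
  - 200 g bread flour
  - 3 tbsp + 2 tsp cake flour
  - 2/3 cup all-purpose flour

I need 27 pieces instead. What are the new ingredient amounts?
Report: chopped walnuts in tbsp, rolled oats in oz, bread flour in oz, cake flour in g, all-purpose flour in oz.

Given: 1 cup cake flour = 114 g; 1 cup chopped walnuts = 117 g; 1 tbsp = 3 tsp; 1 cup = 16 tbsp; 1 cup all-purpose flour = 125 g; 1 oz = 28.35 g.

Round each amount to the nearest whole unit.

chopped walnuts: 83 tbsp; rolled oats: 27 oz; bread flour: 24 oz; cake flour: 88 g; all-purpose flour: 10 oz

Scaling factor: 27/8 = 3.375.
chopped walnuts: 180 g × 27/8 ÷ 117 g/cup × 16 tbsp/cup ≈ 83 tbsp
rolled oats: 225 g × 27/8 ÷ 28.35 g/oz ≈ 27 oz
bread flour: 200 g × 27/8 ÷ 28.35 g/oz ≈ 24 oz
cake flour: (3 tbsp + 2 tsp = 11/3 tbsp) × 27/8 ÷ 16 tbsp/cup × 114 g/cup ≈ 88 g
all-purpose flour: 2/3 cup × 27/8 × 125 g/cup ÷ 28.35 g/oz ≈ 10 oz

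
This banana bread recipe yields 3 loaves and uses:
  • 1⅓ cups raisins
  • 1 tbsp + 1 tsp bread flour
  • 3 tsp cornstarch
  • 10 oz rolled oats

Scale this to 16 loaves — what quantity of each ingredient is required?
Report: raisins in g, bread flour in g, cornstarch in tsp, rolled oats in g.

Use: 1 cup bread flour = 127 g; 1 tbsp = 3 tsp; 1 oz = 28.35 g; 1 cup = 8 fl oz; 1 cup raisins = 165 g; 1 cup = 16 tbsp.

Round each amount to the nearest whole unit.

raisins: 1173 g; bread flour: 56 g; cornstarch: 16 tsp; rolled oats: 1512 g

Scaling factor: 16/3.
raisins: 4/3 cup × 16/3 × 165 g/cup ≈ 1173 g
bread flour: (1 tbsp + 1 tsp = 4/3 tbsp) × 16/3 ÷ 16 tbsp/cup × 127 g/cup ≈ 56 g
cornstarch: 3 tsp × 16/3 = 16 tsp
rolled oats: 10 oz × 16/3 × 28.35 g/oz = 1512 g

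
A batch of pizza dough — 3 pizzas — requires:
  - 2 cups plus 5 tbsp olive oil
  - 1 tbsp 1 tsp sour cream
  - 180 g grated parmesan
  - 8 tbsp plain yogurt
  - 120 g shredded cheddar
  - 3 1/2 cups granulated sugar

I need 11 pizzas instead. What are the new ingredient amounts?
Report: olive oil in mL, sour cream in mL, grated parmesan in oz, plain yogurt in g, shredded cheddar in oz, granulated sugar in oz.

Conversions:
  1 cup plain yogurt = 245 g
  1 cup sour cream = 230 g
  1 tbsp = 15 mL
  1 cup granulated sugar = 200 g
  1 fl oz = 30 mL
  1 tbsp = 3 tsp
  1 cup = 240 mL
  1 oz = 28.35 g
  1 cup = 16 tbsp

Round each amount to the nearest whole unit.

olive oil: 2035 mL; sour cream: 73 mL; grated parmesan: 23 oz; plain yogurt: 449 g; shredded cheddar: 16 oz; granulated sugar: 91 oz

Scaling factor: 11/3.
olive oil: (2 cup + 5 tbsp = 2.3125 cup) × 11/3 × 240 mL/cup = 2035 mL
sour cream: (1 tbsp + 1 tsp = 4/3 tbsp) × 11/3 × 15 mL/tbsp ≈ 73 mL
grated parmesan: 180 g × 11/3 ÷ 28.35 g/oz ≈ 23 oz
plain yogurt: 8 tbsp × 11/3 ÷ 16 tbsp/cup × 245 g/cup ≈ 449 g
shredded cheddar: 120 g × 11/3 ÷ 28.35 g/oz ≈ 16 oz
granulated sugar: 3.5 cup × 11/3 × 200 g/cup ÷ 28.35 g/oz ≈ 91 oz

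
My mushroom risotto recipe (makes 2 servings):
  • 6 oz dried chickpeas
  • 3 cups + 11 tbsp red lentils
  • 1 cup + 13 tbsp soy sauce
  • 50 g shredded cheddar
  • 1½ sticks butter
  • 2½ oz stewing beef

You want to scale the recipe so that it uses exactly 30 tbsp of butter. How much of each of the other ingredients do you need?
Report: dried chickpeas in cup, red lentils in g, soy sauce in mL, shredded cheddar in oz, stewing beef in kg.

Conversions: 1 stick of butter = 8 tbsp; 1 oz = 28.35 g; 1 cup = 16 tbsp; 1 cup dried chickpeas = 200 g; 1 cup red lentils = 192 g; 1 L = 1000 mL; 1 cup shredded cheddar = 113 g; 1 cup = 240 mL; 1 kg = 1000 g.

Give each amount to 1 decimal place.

dried chickpeas: 2.1 cup; red lentils: 1770.0 g; soy sauce: 1087.5 mL; shredded cheddar: 4.4 oz; stewing beef: 0.2 kg

The original recipe has 12 tbsp of butter, so the scaling factor is 30 ÷ 12 = 5/2 = 2.5.
dried chickpeas: 6 oz × 5/2 × 28.35 g/oz ÷ 200 g/cup ≈ 2.1 cup
red lentils: (3 cup + 11 tbsp = 3.6875 cup) × 5/2 × 192 g/cup = 1770.0 g
soy sauce: (1 cup + 13 tbsp = 1.8125 cup) × 5/2 × 240 mL/cup = 1087.5 mL
shredded cheddar: 50 g × 5/2 ÷ 28.35 g/oz ≈ 4.4 oz
stewing beef: 2.5 oz × 5/2 × 28.35 g/oz ÷ 1000 g/kg ≈ 0.2 kg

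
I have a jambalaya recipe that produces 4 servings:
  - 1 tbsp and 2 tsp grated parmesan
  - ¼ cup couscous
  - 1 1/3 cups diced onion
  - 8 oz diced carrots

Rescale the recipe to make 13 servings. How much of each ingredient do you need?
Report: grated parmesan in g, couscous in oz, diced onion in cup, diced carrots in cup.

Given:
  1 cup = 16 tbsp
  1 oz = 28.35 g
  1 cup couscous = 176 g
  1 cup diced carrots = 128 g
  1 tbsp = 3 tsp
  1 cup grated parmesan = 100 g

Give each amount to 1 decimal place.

Scaling factor: 13/4 = 3.25.
grated parmesan: (1 tbsp + 2 tsp = 5/3 tbsp) × 13/4 ÷ 16 tbsp/cup × 100 g/cup ≈ 33.9 g
couscous: 0.25 cup × 13/4 × 176 g/cup ÷ 28.35 g/oz ≈ 5.0 oz
diced onion: 4/3 cup × 13/4 ≈ 4.3 cup
diced carrots: 8 oz × 13/4 × 28.35 g/oz ÷ 128 g/cup ≈ 5.8 cup

grated parmesan: 33.9 g; couscous: 5.0 oz; diced onion: 4.3 cup; diced carrots: 5.8 cup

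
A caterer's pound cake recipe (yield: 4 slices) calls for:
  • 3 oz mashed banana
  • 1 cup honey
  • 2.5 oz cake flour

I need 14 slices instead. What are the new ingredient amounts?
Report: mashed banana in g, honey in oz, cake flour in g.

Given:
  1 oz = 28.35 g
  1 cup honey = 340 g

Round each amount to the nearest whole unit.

mashed banana: 298 g; honey: 42 oz; cake flour: 248 g

Scaling factor: 14/4 = 7/2 = 3.5.
mashed banana: 3 oz × 7/2 × 28.35 g/oz ≈ 298 g
honey: 1 cup × 7/2 × 340 g/cup ÷ 28.35 g/oz ≈ 42 oz
cake flour: 2.5 oz × 7/2 × 28.35 g/oz ≈ 248 g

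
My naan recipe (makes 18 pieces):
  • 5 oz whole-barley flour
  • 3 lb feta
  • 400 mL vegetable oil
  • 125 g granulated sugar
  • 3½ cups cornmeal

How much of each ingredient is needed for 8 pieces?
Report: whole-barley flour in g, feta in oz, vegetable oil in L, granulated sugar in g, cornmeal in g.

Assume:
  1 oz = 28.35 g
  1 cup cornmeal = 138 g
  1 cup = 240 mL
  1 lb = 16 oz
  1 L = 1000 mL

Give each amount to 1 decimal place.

whole-barley flour: 63.0 g; feta: 21.3 oz; vegetable oil: 0.2 L; granulated sugar: 55.6 g; cornmeal: 214.7 g

Scaling factor: 8/18 = 4/9.
whole-barley flour: 5 oz × 4/9 × 28.35 g/oz = 63.0 g
feta: 3 lb × 4/9 × 16 oz/lb ≈ 21.3 oz
vegetable oil: 400 mL × 4/9 ÷ 1000 mL/L ≈ 0.2 L
granulated sugar: 125 g × 4/9 ≈ 55.6 g
cornmeal: 3.5 cup × 4/9 × 138 g/cup ≈ 214.7 g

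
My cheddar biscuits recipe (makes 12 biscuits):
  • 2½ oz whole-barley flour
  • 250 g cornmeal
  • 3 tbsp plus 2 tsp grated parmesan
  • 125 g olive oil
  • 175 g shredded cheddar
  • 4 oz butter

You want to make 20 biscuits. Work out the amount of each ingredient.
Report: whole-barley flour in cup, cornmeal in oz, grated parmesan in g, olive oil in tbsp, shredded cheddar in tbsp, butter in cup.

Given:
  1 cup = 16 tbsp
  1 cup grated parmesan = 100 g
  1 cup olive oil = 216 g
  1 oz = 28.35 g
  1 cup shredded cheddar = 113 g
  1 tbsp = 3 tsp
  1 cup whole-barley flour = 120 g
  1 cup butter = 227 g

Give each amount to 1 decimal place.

Scaling factor: 20/12 = 5/3.
whole-barley flour: 2.5 oz × 5/3 × 28.35 g/oz ÷ 120 g/cup ≈ 1.0 cup
cornmeal: 250 g × 5/3 ÷ 28.35 g/oz ≈ 14.7 oz
grated parmesan: (3 tbsp + 2 tsp = 11/3 tbsp) × 5/3 ÷ 16 tbsp/cup × 100 g/cup ≈ 38.2 g
olive oil: 125 g × 5/3 ÷ 216 g/cup × 16 tbsp/cup ≈ 15.4 tbsp
shredded cheddar: 175 g × 5/3 ÷ 113 g/cup × 16 tbsp/cup ≈ 41.3 tbsp
butter: 4 oz × 5/3 × 28.35 g/oz ÷ 227 g/cup ≈ 0.8 cup

whole-barley flour: 1.0 cup; cornmeal: 14.7 oz; grated parmesan: 38.2 g; olive oil: 15.4 tbsp; shredded cheddar: 41.3 tbsp; butter: 0.8 cup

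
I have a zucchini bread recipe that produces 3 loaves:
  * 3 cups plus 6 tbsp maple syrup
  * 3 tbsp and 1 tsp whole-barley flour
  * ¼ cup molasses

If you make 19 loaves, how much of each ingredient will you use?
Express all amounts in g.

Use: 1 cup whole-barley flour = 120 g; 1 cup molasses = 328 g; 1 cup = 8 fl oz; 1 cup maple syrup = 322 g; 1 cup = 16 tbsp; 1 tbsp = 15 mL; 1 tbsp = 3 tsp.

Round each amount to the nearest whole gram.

maple syrup: 6883 g; whole-barley flour: 158 g; molasses: 519 g

Scaling factor: 19/3.
maple syrup: (3 cup + 6 tbsp = 3.375 cup) × 19/3 × 322 g/cup ≈ 6883 g
whole-barley flour: (3 tbsp + 1 tsp = 10/3 tbsp) × 19/3 ÷ 16 tbsp/cup × 120 g/cup ≈ 158 g
molasses: 0.25 cup × 19/3 × 328 g/cup ≈ 519 g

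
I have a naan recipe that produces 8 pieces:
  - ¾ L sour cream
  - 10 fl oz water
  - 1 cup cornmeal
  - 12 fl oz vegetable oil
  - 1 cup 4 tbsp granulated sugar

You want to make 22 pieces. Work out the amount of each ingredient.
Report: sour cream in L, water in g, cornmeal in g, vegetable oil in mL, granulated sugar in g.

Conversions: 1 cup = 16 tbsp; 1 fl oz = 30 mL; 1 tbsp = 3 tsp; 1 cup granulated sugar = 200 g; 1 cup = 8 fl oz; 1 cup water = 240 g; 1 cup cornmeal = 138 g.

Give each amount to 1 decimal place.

sour cream: 2.1 L; water: 825.0 g; cornmeal: 379.5 g; vegetable oil: 990.0 mL; granulated sugar: 687.5 g

Scaling factor: 22/8 = 11/4 = 2.75.
sour cream: 0.75 L × 11/4 ≈ 2.1 L
water: 10 fl oz × 11/4 ÷ 8 fl oz/cup × 240 g/cup = 825.0 g
cornmeal: 1 cup × 11/4 × 138 g/cup = 379.5 g
vegetable oil: 12 fl oz × 11/4 × 30 mL/fl oz = 990.0 mL
granulated sugar: (1 cup + 4 tbsp = 1.25 cup) × 11/4 × 200 g/cup = 687.5 g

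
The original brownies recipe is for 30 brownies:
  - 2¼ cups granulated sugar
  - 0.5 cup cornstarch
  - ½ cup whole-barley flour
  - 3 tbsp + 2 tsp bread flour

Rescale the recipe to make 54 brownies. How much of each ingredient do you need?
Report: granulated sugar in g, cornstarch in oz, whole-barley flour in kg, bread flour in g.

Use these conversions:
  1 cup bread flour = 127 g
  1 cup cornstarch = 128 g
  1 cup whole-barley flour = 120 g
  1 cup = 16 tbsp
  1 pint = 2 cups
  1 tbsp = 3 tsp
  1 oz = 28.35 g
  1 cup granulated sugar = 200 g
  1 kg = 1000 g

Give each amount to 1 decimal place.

Scaling factor: 54/30 = 9/5 = 1.8.
granulated sugar: 2.25 cup × 9/5 × 200 g/cup = 810.0 g
cornstarch: 0.5 cup × 9/5 × 128 g/cup ÷ 28.35 g/oz ≈ 4.1 oz
whole-barley flour: 0.5 cup × 9/5 × 120 g/cup ÷ 1000 g/kg ≈ 0.1 kg
bread flour: (3 tbsp + 2 tsp = 11/3 tbsp) × 9/5 ÷ 16 tbsp/cup × 127 g/cup ≈ 52.4 g

granulated sugar: 810.0 g; cornstarch: 4.1 oz; whole-barley flour: 0.1 kg; bread flour: 52.4 g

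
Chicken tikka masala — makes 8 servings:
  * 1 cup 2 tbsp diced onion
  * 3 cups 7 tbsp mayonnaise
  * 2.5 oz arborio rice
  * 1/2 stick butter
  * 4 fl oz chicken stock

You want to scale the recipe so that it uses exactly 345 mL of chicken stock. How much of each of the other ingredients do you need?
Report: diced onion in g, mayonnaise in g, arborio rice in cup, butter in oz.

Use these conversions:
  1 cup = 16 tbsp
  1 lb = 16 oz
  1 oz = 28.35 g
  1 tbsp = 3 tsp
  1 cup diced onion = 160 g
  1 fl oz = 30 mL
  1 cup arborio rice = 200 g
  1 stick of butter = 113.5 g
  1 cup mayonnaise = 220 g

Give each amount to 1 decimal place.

diced onion: 517.5 g; mayonnaise: 2174.2 g; arborio rice: 1.0 cup; butter: 5.8 oz

The original recipe has 120 mL of chicken stock, so the scaling factor is 345 ÷ 120 = 23/8 = 2.875.
diced onion: (1 cup + 2 tbsp = 1.125 cup) × 23/8 × 160 g/cup = 517.5 g
mayonnaise: (3 cup + 7 tbsp = 3.4375 cup) × 23/8 × 220 g/cup ≈ 2174.2 g
arborio rice: 2.5 oz × 23/8 × 28.35 g/oz ÷ 200 g/cup ≈ 1.0 cup
butter: 0.5 stick × 23/8 × 113.5 g/stick ÷ 28.35 g/oz ≈ 5.8 oz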